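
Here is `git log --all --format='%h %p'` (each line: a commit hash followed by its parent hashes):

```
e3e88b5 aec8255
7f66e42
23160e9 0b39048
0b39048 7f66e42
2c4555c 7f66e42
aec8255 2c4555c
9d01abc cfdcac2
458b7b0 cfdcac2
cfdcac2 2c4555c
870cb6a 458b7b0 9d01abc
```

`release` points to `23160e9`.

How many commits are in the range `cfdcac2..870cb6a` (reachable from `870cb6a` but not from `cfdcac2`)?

3

Reachable from 870cb6a: {2c4555c, 458b7b0, 7f66e42, 870cb6a, 9d01abc, cfdcac2}.
Reachable from cfdcac2: {2c4555c, 7f66e42, cfdcac2}.
In 870cb6a's history but not cfdcac2's: {458b7b0, 870cb6a, 9d01abc} — 3 commits.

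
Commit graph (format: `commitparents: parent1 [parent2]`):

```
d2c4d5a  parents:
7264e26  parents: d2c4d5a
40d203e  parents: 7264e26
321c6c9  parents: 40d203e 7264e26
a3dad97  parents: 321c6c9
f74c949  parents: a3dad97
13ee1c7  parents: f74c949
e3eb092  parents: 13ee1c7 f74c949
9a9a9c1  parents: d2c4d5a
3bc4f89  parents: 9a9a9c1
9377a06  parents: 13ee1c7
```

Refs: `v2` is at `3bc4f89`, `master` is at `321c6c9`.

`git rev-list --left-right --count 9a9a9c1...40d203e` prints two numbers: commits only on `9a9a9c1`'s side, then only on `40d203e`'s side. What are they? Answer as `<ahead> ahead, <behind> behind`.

1 ahead, 2 behind

Reachable from 9a9a9c1: {9a9a9c1, d2c4d5a}.
Reachable from 40d203e: {40d203e, 7264e26, d2c4d5a}.
Only in 9a9a9c1's history (ahead): {9a9a9c1} — 1.
Only in 40d203e's history (behind): {40d203e, 7264e26} — 2.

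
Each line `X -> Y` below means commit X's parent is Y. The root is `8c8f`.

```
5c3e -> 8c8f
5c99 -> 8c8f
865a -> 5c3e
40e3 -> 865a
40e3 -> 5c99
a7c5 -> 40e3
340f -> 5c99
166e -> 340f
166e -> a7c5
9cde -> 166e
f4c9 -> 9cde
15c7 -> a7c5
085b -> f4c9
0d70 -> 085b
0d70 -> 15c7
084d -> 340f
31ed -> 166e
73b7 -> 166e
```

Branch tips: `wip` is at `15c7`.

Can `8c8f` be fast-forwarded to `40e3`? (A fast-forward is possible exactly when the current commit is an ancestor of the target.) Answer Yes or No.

Yes

A fast-forward from 8c8f to 40e3 is possible iff 8c8f is an ancestor of 40e3.
Ancestors of 40e3: {40e3, 5c3e, 5c99, 865a, 8c8f}.
8c8f is among them, so fast-forward is possible.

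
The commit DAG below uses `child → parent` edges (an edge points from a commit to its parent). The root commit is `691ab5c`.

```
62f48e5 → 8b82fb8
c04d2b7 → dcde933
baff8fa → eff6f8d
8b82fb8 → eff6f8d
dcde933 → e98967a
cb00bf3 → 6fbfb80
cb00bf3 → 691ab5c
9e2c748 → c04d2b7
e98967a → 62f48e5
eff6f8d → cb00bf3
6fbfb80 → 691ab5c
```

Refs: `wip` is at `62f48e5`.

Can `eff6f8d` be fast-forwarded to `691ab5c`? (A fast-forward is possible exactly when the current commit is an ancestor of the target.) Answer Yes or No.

A fast-forward from eff6f8d to 691ab5c is possible iff eff6f8d is an ancestor of 691ab5c.
Ancestors of 691ab5c: {691ab5c}.
eff6f8d is not among them, so fast-forward is not possible.

No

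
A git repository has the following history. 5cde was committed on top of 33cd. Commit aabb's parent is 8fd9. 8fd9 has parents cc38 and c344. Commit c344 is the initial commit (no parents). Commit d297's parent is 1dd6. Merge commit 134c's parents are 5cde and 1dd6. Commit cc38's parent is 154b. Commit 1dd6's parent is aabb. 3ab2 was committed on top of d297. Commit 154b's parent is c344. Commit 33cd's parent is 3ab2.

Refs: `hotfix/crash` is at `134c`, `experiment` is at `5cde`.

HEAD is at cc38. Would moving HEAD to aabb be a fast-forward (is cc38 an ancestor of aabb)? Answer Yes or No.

Yes

A fast-forward from cc38 to aabb is possible iff cc38 is an ancestor of aabb.
Ancestors of aabb: {154b, 8fd9, aabb, c344, cc38}.
cc38 is among them, so fast-forward is possible.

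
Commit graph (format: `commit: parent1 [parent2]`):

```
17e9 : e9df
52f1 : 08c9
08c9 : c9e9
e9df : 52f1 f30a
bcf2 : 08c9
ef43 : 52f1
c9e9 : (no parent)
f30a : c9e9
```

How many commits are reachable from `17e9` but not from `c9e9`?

5

Reachable from 17e9: {08c9, 17e9, 52f1, c9e9, e9df, f30a}.
Reachable from c9e9: {c9e9}.
In 17e9's history but not c9e9's: {08c9, 17e9, 52f1, e9df, f30a} — 5 commits.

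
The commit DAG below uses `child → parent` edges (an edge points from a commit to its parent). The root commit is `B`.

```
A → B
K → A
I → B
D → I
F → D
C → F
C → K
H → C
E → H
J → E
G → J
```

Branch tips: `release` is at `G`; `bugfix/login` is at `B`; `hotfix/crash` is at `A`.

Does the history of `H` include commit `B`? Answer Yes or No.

Ancestors of H (commits reachable by following parents): {A, B, C, D, F, H, I, K}.
B is in that set, so it is an ancestor of H.

Yes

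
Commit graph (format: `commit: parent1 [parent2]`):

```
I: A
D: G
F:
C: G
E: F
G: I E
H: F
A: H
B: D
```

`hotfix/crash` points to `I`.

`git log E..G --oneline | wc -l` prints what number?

Reachable from G: {A, E, F, G, H, I}.
Reachable from E: {E, F}.
In G's history but not E's: {A, G, H, I} — 4 commits.

4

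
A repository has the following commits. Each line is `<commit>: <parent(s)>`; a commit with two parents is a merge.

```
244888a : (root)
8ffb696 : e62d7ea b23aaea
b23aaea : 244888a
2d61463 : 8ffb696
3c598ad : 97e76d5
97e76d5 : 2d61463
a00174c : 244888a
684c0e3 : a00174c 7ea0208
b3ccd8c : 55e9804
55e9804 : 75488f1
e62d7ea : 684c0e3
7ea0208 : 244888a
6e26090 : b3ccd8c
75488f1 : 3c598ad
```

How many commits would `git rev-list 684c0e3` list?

Walking parent pointers from 684c0e3: reachable set = {244888a, 684c0e3, 7ea0208, a00174c}.
That is 4 commits.

4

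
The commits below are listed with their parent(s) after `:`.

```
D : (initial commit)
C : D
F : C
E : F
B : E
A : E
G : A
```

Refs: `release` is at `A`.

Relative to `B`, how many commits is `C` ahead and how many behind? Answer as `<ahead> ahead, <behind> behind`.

0 ahead, 3 behind

Reachable from C: {C, D}.
Reachable from B: {B, C, D, E, F}.
Only in C's history (ahead): {} — 0.
Only in B's history (behind): {B, E, F} — 3.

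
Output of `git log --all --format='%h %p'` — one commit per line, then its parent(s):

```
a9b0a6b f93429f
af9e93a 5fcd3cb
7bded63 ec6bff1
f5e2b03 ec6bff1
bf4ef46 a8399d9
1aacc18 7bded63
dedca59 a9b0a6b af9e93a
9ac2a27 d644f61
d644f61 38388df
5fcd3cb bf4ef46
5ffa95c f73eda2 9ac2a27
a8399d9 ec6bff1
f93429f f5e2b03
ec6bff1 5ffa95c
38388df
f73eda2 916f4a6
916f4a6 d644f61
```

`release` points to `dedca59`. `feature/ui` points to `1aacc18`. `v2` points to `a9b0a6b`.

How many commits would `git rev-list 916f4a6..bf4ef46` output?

Reachable from bf4ef46: {38388df, 5ffa95c, 916f4a6, 9ac2a27, a8399d9, bf4ef46, d644f61, ec6bff1, f73eda2}.
Reachable from 916f4a6: {38388df, 916f4a6, d644f61}.
In bf4ef46's history but not 916f4a6's: {5ffa95c, 9ac2a27, a8399d9, bf4ef46, ec6bff1, f73eda2} — 6 commits.

6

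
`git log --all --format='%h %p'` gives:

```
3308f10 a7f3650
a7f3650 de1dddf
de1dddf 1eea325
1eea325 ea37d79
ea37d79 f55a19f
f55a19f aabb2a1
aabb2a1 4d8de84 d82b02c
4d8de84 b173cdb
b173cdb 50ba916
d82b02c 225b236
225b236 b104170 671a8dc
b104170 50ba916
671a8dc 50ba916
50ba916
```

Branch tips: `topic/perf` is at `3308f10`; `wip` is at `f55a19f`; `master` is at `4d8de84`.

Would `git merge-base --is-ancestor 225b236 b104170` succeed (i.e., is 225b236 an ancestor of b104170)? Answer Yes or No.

No

Ancestors of b104170: {50ba916, b104170}.
225b236 is not in that set, so it is not an ancestor of b104170.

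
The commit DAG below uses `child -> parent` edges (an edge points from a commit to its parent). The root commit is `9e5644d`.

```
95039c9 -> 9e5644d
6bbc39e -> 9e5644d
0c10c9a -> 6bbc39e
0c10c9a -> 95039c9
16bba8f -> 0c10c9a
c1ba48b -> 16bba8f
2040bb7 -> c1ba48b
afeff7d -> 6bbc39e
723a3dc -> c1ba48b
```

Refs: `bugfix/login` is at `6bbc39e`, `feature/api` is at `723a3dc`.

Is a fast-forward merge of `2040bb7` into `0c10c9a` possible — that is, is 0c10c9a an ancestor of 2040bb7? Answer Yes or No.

A fast-forward from 0c10c9a to 2040bb7 is possible iff 0c10c9a is an ancestor of 2040bb7.
Ancestors of 2040bb7: {0c10c9a, 16bba8f, 2040bb7, 6bbc39e, 95039c9, 9e5644d, c1ba48b}.
0c10c9a is among them, so fast-forward is possible.

Yes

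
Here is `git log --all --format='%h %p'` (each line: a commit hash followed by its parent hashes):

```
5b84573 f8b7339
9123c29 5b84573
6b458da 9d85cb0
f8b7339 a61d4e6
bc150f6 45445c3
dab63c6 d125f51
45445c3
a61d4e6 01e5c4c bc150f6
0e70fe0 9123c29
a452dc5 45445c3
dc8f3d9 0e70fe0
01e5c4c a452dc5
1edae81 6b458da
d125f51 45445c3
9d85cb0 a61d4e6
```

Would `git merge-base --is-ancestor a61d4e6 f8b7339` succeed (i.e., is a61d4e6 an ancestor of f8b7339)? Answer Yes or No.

Yes

Ancestors of f8b7339 (commits reachable by following parents): {01e5c4c, 45445c3, a452dc5, a61d4e6, bc150f6, f8b7339}.
a61d4e6 is in that set, so it is an ancestor of f8b7339.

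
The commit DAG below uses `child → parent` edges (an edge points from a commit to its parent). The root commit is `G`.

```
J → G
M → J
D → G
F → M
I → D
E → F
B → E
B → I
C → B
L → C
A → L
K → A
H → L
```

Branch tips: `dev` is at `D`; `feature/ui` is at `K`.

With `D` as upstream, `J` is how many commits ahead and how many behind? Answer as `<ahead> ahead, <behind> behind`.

1 ahead, 1 behind

Reachable from J: {G, J}.
Reachable from D: {D, G}.
Only in J's history (ahead): {J} — 1.
Only in D's history (behind): {D} — 1.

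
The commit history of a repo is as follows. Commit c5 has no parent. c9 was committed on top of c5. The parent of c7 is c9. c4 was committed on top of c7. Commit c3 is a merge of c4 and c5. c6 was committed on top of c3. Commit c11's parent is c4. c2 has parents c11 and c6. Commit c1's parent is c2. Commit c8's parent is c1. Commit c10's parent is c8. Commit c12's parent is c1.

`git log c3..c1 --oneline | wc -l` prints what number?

Reachable from c1: {c1, c11, c2, c3, c4, c5, c6, c7, c9}.
Reachable from c3: {c3, c4, c5, c7, c9}.
In c1's history but not c3's: {c1, c11, c2, c6} — 4 commits.

4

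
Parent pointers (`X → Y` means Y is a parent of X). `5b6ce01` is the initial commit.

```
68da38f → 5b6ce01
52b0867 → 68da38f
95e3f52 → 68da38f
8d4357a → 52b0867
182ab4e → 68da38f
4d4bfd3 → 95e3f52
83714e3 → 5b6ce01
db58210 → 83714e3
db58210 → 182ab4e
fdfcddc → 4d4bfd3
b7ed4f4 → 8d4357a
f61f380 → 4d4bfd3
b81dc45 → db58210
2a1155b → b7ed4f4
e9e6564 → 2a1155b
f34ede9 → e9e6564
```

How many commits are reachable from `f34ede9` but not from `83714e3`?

7

Reachable from f34ede9: {2a1155b, 52b0867, 5b6ce01, 68da38f, 8d4357a, b7ed4f4, e9e6564, f34ede9}.
Reachable from 83714e3: {5b6ce01, 83714e3}.
In f34ede9's history but not 83714e3's: {2a1155b, 52b0867, 68da38f, 8d4357a, b7ed4f4, e9e6564, f34ede9} — 7 commits.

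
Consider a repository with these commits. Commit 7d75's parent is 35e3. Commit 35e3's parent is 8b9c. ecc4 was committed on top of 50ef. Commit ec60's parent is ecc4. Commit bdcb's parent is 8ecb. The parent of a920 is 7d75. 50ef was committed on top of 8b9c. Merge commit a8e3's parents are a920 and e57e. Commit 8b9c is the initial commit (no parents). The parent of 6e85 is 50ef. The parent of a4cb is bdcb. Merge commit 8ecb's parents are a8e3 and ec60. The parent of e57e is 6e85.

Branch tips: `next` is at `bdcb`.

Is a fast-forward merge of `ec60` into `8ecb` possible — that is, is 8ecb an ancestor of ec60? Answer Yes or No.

No

A fast-forward from 8ecb to ec60 is possible iff 8ecb is an ancestor of ec60.
Ancestors of ec60: {50ef, 8b9c, ec60, ecc4}.
8ecb is not among them, so fast-forward is not possible.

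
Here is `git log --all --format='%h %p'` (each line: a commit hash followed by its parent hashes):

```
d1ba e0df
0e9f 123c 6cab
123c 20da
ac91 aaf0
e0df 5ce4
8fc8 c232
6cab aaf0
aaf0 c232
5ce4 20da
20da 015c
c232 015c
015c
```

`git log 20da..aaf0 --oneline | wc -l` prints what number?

Reachable from aaf0: {015c, aaf0, c232}.
Reachable from 20da: {015c, 20da}.
In aaf0's history but not 20da's: {aaf0, c232} — 2 commits.

2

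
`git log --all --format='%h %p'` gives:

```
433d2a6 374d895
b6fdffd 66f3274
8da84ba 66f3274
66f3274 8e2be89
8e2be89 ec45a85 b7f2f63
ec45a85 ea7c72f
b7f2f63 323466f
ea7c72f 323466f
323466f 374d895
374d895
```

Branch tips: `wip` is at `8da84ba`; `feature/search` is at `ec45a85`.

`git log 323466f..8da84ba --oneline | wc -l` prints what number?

Reachable from 8da84ba: {323466f, 374d895, 66f3274, 8da84ba, 8e2be89, b7f2f63, ea7c72f, ec45a85}.
Reachable from 323466f: {323466f, 374d895}.
In 8da84ba's history but not 323466f's: {66f3274, 8da84ba, 8e2be89, b7f2f63, ea7c72f, ec45a85} — 6 commits.

6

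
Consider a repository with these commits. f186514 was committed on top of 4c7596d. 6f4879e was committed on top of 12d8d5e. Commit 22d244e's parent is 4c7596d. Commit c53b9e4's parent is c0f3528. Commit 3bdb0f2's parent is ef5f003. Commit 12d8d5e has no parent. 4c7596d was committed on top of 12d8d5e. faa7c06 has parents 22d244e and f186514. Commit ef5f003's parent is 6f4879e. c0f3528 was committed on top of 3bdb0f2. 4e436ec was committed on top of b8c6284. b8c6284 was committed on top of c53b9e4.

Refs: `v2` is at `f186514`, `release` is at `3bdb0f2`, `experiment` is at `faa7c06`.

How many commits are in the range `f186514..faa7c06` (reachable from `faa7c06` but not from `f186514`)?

2

Reachable from faa7c06: {12d8d5e, 22d244e, 4c7596d, f186514, faa7c06}.
Reachable from f186514: {12d8d5e, 4c7596d, f186514}.
In faa7c06's history but not f186514's: {22d244e, faa7c06} — 2 commits.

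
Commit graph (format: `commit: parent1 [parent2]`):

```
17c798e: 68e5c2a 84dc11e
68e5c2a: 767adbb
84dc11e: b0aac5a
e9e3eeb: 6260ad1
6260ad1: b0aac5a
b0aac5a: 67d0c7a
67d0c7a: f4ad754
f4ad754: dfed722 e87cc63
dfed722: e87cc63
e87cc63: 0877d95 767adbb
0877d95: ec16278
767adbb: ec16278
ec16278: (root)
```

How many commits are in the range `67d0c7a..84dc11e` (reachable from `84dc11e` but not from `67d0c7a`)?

Reachable from 84dc11e: {0877d95, 67d0c7a, 767adbb, 84dc11e, b0aac5a, dfed722, e87cc63, ec16278, f4ad754}.
Reachable from 67d0c7a: {0877d95, 67d0c7a, 767adbb, dfed722, e87cc63, ec16278, f4ad754}.
In 84dc11e's history but not 67d0c7a's: {84dc11e, b0aac5a} — 2 commits.

2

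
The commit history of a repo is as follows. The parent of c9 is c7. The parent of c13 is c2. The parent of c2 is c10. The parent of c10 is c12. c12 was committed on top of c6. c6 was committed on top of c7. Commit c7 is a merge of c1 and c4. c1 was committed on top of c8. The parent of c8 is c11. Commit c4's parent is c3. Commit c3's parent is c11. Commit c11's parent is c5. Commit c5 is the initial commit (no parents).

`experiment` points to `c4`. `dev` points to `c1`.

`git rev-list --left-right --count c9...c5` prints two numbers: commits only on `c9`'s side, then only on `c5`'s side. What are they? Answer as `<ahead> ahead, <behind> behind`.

Reachable from c9: {c1, c11, c3, c4, c5, c7, c8, c9}.
Reachable from c5: {c5}.
Only in c9's history (ahead): {c1, c11, c3, c4, c7, c8, c9} — 7.
Only in c5's history (behind): {} — 0.

7 ahead, 0 behind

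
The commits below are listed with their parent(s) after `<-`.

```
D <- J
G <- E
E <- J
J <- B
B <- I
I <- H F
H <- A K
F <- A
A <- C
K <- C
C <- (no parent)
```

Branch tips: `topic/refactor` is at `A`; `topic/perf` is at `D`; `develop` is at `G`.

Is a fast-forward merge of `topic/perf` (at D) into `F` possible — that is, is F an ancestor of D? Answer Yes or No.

Yes

A fast-forward from F to D is possible iff F is an ancestor of D.
Ancestors of D: {A, B, C, D, F, H, I, J, K}.
F is among them, so fast-forward is possible.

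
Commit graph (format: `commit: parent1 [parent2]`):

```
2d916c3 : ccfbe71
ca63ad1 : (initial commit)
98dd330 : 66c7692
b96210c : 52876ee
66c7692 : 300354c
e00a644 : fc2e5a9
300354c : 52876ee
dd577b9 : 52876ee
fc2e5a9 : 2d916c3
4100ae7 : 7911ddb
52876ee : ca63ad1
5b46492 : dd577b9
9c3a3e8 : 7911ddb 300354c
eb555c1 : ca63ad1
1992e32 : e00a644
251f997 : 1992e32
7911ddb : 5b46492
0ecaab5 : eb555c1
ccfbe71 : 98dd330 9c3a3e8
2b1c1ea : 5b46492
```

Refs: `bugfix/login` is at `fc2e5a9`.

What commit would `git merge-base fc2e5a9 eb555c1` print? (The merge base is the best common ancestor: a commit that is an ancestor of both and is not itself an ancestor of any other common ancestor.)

ca63ad1

Ancestors of fc2e5a9: {2d916c3, 300354c, 52876ee, 5b46492, 66c7692, 7911ddb, 98dd330, 9c3a3e8, ca63ad1, ccfbe71, dd577b9, fc2e5a9}.
Ancestors of eb555c1: {ca63ad1, eb555c1}.
Common ancestors: {ca63ad1}.
The only common ancestor is ca63ad1, so it is the merge base.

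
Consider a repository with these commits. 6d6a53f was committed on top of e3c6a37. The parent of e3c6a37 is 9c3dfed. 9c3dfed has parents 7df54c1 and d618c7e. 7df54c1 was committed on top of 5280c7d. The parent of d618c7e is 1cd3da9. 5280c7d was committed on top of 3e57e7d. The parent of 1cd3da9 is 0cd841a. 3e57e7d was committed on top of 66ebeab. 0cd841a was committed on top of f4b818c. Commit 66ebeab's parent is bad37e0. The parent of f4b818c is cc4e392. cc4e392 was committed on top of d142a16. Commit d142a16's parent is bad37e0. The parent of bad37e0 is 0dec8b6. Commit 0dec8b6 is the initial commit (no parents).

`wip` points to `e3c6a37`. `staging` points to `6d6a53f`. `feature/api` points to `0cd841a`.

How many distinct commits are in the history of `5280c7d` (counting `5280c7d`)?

Walking parent pointers from 5280c7d: reachable set = {0dec8b6, 3e57e7d, 5280c7d, 66ebeab, bad37e0}.
That is 5 commits.

5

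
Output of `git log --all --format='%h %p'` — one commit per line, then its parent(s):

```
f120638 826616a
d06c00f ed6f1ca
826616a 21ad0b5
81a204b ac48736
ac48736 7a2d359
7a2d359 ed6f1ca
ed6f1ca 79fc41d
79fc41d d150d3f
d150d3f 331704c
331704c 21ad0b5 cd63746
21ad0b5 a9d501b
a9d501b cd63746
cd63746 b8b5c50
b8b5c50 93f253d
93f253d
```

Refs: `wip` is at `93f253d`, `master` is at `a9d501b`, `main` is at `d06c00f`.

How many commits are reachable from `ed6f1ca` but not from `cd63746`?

Reachable from ed6f1ca: {21ad0b5, 331704c, 79fc41d, 93f253d, a9d501b, b8b5c50, cd63746, d150d3f, ed6f1ca}.
Reachable from cd63746: {93f253d, b8b5c50, cd63746}.
In ed6f1ca's history but not cd63746's: {21ad0b5, 331704c, 79fc41d, a9d501b, d150d3f, ed6f1ca} — 6 commits.

6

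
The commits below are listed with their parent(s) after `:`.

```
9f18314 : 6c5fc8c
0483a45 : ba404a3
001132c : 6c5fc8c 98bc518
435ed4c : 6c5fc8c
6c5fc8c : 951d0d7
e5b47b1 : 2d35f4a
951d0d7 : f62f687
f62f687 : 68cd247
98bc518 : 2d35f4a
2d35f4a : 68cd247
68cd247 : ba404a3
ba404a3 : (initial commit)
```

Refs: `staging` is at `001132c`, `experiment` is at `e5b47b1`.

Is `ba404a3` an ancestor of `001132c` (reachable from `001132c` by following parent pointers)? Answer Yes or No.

Ancestors of 001132c (commits reachable by following parents): {001132c, 2d35f4a, 68cd247, 6c5fc8c, 951d0d7, 98bc518, ba404a3, f62f687}.
ba404a3 is in that set, so it is an ancestor of 001132c.

Yes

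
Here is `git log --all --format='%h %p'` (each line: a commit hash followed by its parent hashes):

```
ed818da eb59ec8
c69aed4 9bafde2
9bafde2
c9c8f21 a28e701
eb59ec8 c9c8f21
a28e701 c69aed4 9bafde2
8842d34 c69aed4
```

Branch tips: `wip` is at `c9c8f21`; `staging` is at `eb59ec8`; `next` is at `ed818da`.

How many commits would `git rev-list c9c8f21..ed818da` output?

2

Reachable from ed818da: {9bafde2, a28e701, c69aed4, c9c8f21, eb59ec8, ed818da}.
Reachable from c9c8f21: {9bafde2, a28e701, c69aed4, c9c8f21}.
In ed818da's history but not c9c8f21's: {eb59ec8, ed818da} — 2 commits.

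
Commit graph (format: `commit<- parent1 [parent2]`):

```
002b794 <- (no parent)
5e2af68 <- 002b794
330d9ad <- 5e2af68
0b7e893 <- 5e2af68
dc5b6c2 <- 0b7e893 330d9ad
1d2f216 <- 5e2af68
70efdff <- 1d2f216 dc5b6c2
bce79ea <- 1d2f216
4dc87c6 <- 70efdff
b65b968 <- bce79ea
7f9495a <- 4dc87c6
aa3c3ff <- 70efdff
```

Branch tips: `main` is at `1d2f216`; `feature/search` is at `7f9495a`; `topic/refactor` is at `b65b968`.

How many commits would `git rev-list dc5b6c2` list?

Walking parent pointers from dc5b6c2: reachable set = {002b794, 0b7e893, 330d9ad, 5e2af68, dc5b6c2}.
That is 5 commits.

5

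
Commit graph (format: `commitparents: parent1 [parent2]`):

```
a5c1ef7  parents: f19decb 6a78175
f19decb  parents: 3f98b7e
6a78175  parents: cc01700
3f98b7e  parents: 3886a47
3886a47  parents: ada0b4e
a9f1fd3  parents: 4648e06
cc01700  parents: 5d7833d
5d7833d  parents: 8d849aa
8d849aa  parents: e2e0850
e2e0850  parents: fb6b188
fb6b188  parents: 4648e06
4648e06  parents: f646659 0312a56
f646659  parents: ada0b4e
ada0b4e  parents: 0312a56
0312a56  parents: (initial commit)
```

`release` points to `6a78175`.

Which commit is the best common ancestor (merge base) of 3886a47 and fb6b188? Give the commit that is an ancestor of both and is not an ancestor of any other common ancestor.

Ancestors of 3886a47: {0312a56, 3886a47, ada0b4e}.
Ancestors of fb6b188: {0312a56, 4648e06, ada0b4e, f646659, fb6b188}.
Common ancestors: {0312a56, ada0b4e}.
Among these, ada0b4e is not an ancestor of any other common ancestor — it is the merge base.

ada0b4e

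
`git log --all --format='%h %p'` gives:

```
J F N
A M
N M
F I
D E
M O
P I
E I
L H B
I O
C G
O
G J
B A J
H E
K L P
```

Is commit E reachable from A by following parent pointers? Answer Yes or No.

Ancestors of A: {A, M, O}.
E is not in that set, so it is not an ancestor of A.

No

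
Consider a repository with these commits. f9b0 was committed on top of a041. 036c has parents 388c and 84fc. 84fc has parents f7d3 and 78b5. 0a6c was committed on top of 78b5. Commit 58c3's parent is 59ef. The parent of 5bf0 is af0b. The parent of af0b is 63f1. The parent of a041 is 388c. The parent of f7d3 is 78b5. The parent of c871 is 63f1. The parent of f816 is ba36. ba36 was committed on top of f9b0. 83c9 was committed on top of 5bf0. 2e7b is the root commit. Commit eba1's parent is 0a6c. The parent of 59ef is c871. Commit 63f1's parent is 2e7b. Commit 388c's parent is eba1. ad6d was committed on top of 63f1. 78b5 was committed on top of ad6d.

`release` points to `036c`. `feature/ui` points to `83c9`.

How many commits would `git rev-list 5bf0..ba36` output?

Reachable from ba36: {0a6c, 2e7b, 388c, 63f1, 78b5, a041, ad6d, ba36, eba1, f9b0}.
Reachable from 5bf0: {2e7b, 5bf0, 63f1, af0b}.
In ba36's history but not 5bf0's: {0a6c, 388c, 78b5, a041, ad6d, ba36, eba1, f9b0} — 8 commits.

8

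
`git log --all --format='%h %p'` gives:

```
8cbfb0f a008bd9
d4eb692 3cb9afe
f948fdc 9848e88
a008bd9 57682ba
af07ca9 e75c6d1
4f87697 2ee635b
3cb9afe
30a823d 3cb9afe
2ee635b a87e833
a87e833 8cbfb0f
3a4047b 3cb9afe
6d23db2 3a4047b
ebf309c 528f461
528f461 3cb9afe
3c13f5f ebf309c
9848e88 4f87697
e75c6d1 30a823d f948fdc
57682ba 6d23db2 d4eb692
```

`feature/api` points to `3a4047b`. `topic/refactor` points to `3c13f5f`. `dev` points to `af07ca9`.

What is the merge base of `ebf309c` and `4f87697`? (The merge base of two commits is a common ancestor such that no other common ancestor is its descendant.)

3cb9afe

Ancestors of ebf309c: {3cb9afe, 528f461, ebf309c}.
Ancestors of 4f87697: {2ee635b, 3a4047b, 3cb9afe, 4f87697, 57682ba, 6d23db2, 8cbfb0f, a008bd9, a87e833, d4eb692}.
Common ancestors: {3cb9afe}.
The only common ancestor is 3cb9afe, so it is the merge base.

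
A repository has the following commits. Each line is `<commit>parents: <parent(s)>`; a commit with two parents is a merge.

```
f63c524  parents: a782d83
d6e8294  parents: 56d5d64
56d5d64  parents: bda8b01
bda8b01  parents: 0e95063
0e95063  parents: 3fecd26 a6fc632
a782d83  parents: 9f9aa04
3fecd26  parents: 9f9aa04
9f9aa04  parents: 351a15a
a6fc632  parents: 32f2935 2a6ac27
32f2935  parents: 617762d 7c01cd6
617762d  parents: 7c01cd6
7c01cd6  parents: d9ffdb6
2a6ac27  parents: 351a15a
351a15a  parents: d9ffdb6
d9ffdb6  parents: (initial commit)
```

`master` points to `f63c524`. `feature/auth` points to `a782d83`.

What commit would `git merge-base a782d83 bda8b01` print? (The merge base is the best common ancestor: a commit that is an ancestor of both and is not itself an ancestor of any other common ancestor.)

9f9aa04

Ancestors of a782d83: {351a15a, 9f9aa04, a782d83, d9ffdb6}.
Ancestors of bda8b01: {0e95063, 2a6ac27, 32f2935, 351a15a, 3fecd26, 617762d, 7c01cd6, 9f9aa04, a6fc632, bda8b01, d9ffdb6}.
Common ancestors: {351a15a, 9f9aa04, d9ffdb6}.
Among these, 9f9aa04 is not an ancestor of any other common ancestor — it is the merge base.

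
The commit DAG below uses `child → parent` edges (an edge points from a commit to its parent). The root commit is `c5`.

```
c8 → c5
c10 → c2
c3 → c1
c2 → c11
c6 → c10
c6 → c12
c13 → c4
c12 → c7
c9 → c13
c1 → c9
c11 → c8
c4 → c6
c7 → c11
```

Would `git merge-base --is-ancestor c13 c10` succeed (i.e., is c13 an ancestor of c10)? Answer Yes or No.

Ancestors of c10: {c10, c11, c2, c5, c8}.
c13 is not in that set, so it is not an ancestor of c10.

No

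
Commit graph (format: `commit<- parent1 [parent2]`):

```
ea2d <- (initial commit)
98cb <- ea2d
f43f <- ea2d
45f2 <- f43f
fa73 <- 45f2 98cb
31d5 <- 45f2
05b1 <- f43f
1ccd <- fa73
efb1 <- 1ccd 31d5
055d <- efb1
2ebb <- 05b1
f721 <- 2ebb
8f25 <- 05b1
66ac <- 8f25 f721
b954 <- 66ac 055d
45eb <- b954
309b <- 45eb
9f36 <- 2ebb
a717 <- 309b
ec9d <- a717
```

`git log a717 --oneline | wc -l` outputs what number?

Walking parent pointers from a717: reachable set = {055d, 05b1, 1ccd, 2ebb, 309b, 31d5, 45eb, 45f2, 66ac, 8f25, 98cb, a717, b954, ea2d, efb1, f43f, f721, fa73}.
That is 18 commits.

18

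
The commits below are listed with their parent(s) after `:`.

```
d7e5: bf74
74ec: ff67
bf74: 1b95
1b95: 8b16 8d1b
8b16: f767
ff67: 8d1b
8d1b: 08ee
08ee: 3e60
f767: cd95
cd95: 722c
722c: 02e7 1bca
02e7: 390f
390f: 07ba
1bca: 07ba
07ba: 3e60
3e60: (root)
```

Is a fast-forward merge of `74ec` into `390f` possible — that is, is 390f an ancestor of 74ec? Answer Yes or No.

No

A fast-forward from 390f to 74ec is possible iff 390f is an ancestor of 74ec.
Ancestors of 74ec: {08ee, 3e60, 74ec, 8d1b, ff67}.
390f is not among them, so fast-forward is not possible.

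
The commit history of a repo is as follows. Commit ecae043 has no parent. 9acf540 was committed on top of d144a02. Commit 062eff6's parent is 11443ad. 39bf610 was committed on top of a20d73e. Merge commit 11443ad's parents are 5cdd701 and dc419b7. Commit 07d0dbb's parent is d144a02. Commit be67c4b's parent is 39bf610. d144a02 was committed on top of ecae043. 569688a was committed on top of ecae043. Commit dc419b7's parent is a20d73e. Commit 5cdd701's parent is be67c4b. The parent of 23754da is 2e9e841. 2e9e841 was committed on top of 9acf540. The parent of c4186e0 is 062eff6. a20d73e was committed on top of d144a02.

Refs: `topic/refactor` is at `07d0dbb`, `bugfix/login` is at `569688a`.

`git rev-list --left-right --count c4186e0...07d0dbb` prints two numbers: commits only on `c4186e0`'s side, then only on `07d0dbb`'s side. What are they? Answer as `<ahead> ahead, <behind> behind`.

8 ahead, 1 behind

Reachable from c4186e0: {062eff6, 11443ad, 39bf610, 5cdd701, a20d73e, be67c4b, c4186e0, d144a02, dc419b7, ecae043}.
Reachable from 07d0dbb: {07d0dbb, d144a02, ecae043}.
Only in c4186e0's history (ahead): {062eff6, 11443ad, 39bf610, 5cdd701, a20d73e, be67c4b, c4186e0, dc419b7} — 8.
Only in 07d0dbb's history (behind): {07d0dbb} — 1.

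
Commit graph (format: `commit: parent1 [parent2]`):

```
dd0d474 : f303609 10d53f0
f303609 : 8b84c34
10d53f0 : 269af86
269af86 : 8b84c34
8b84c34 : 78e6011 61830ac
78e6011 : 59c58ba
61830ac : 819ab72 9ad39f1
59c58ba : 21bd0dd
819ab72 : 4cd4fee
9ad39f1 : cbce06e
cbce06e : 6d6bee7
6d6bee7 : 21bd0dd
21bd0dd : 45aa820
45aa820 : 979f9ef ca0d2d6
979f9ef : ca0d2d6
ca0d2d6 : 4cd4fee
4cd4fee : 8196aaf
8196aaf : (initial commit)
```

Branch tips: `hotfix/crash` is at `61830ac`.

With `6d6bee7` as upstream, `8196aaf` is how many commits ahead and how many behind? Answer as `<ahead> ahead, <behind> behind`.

0 ahead, 6 behind

Reachable from 8196aaf: {8196aaf}.
Reachable from 6d6bee7: {21bd0dd, 45aa820, 4cd4fee, 6d6bee7, 8196aaf, 979f9ef, ca0d2d6}.
Only in 8196aaf's history (ahead): {} — 0.
Only in 6d6bee7's history (behind): {21bd0dd, 45aa820, 4cd4fee, 6d6bee7, 979f9ef, ca0d2d6} — 6.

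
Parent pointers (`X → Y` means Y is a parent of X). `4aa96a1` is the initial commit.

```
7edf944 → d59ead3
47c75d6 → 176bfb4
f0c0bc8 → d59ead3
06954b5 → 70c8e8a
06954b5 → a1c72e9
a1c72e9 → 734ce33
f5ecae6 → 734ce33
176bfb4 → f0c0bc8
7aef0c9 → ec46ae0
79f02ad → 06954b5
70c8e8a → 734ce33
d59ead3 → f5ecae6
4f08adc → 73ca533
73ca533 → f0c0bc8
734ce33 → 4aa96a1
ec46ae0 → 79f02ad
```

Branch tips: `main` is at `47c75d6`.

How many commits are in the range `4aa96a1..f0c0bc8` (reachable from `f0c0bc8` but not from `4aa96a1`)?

4

Reachable from f0c0bc8: {4aa96a1, 734ce33, d59ead3, f0c0bc8, f5ecae6}.
Reachable from 4aa96a1: {4aa96a1}.
In f0c0bc8's history but not 4aa96a1's: {734ce33, d59ead3, f0c0bc8, f5ecae6} — 4 commits.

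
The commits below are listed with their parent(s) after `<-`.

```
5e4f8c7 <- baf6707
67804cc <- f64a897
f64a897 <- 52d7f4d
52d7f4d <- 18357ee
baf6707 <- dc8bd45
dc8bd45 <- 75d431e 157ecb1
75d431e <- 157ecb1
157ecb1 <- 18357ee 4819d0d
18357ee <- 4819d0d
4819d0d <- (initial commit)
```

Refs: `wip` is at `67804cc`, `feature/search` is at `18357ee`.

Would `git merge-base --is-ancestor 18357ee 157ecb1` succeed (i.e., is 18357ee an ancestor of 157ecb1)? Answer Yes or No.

Yes

Ancestors of 157ecb1 (commits reachable by following parents): {157ecb1, 18357ee, 4819d0d}.
18357ee is in that set, so it is an ancestor of 157ecb1.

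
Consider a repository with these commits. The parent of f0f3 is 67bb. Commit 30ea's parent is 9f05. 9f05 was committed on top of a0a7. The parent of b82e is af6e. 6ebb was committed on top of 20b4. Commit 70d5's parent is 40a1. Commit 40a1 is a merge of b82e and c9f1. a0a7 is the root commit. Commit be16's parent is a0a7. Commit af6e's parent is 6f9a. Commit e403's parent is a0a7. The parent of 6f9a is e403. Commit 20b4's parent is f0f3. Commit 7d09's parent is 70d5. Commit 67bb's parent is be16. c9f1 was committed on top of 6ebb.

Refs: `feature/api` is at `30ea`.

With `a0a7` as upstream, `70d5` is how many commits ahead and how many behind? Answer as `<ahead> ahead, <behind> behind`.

Reachable from 70d5: {20b4, 40a1, 67bb, 6ebb, 6f9a, 70d5, a0a7, af6e, b82e, be16, c9f1, e403, f0f3}.
Reachable from a0a7: {a0a7}.
Only in 70d5's history (ahead): {20b4, 40a1, 67bb, 6ebb, 6f9a, 70d5, af6e, b82e, be16, c9f1, e403, f0f3} — 12.
Only in a0a7's history (behind): {} — 0.

12 ahead, 0 behind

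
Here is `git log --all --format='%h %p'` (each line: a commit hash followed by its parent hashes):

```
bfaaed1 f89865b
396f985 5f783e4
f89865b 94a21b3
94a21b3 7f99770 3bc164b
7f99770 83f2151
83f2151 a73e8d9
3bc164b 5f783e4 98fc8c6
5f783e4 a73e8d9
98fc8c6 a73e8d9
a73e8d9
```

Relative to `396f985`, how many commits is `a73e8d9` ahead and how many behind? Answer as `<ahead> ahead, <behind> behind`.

0 ahead, 2 behind

Reachable from a73e8d9: {a73e8d9}.
Reachable from 396f985: {396f985, 5f783e4, a73e8d9}.
Only in a73e8d9's history (ahead): {} — 0.
Only in 396f985's history (behind): {396f985, 5f783e4} — 2.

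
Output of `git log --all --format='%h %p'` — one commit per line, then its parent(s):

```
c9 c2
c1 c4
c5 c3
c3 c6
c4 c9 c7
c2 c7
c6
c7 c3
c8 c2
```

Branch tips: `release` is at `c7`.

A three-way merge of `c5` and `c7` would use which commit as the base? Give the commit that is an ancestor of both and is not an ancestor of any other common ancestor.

c3

Ancestors of c5: {c3, c5, c6}.
Ancestors of c7: {c3, c6, c7}.
Common ancestors: {c3, c6}.
Among these, c3 is not an ancestor of any other common ancestor — it is the merge base.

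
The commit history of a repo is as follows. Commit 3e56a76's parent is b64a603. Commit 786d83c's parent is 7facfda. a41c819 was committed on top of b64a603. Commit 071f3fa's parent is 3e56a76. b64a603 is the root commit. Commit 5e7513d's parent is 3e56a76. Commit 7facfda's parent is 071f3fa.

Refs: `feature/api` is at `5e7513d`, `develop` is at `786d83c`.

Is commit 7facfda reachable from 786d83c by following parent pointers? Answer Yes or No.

Ancestors of 786d83c (commits reachable by following parents): {071f3fa, 3e56a76, 786d83c, 7facfda, b64a603}.
7facfda is in that set, so it is an ancestor of 786d83c.

Yes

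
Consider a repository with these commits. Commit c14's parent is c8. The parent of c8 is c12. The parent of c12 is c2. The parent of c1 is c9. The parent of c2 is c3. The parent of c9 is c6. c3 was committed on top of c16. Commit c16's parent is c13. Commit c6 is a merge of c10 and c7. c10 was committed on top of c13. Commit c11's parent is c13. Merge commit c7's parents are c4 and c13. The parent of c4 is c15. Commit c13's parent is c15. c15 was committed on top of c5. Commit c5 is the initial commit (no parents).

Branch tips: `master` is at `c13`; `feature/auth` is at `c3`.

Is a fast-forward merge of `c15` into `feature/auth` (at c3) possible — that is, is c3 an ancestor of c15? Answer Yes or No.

A fast-forward from c3 to c15 is possible iff c3 is an ancestor of c15.
Ancestors of c15: {c15, c5}.
c3 is not among them, so fast-forward is not possible.

No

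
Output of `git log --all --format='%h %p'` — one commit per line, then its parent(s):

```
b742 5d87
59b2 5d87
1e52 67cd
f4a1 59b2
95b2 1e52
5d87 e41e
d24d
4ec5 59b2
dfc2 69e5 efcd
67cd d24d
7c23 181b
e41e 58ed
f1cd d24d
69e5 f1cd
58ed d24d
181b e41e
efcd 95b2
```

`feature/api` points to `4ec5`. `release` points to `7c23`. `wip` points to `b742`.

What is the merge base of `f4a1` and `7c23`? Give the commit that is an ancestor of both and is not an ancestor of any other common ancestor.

Ancestors of f4a1: {58ed, 59b2, 5d87, d24d, e41e, f4a1}.
Ancestors of 7c23: {181b, 58ed, 7c23, d24d, e41e}.
Common ancestors: {58ed, d24d, e41e}.
Among these, e41e is not an ancestor of any other common ancestor — it is the merge base.

e41e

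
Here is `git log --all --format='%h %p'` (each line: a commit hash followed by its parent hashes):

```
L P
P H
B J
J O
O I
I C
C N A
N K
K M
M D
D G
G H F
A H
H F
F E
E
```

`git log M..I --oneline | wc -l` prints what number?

Reachable from I: {A, C, D, E, F, G, H, I, K, M, N}.
Reachable from M: {D, E, F, G, H, M}.
In I's history but not M's: {A, C, I, K, N} — 5 commits.

5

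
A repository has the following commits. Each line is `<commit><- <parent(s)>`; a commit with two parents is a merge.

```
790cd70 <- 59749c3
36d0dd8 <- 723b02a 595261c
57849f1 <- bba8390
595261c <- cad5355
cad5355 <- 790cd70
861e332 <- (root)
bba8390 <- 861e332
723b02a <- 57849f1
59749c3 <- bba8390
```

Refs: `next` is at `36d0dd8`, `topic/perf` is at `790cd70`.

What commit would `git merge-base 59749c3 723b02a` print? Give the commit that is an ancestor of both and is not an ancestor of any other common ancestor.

bba8390

Ancestors of 59749c3: {59749c3, 861e332, bba8390}.
Ancestors of 723b02a: {57849f1, 723b02a, 861e332, bba8390}.
Common ancestors: {861e332, bba8390}.
Among these, bba8390 is not an ancestor of any other common ancestor — it is the merge base.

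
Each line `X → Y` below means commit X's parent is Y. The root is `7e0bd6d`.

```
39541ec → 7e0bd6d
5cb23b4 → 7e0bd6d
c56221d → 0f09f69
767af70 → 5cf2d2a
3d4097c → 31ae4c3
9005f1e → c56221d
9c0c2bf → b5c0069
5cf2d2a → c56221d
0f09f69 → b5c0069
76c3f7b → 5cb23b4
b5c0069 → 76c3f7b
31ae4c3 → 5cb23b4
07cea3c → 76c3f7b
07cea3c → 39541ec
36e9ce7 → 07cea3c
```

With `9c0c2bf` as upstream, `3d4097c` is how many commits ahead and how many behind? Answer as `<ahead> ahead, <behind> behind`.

2 ahead, 3 behind

Reachable from 3d4097c: {31ae4c3, 3d4097c, 5cb23b4, 7e0bd6d}.
Reachable from 9c0c2bf: {5cb23b4, 76c3f7b, 7e0bd6d, 9c0c2bf, b5c0069}.
Only in 3d4097c's history (ahead): {31ae4c3, 3d4097c} — 2.
Only in 9c0c2bf's history (behind): {76c3f7b, 9c0c2bf, b5c0069} — 3.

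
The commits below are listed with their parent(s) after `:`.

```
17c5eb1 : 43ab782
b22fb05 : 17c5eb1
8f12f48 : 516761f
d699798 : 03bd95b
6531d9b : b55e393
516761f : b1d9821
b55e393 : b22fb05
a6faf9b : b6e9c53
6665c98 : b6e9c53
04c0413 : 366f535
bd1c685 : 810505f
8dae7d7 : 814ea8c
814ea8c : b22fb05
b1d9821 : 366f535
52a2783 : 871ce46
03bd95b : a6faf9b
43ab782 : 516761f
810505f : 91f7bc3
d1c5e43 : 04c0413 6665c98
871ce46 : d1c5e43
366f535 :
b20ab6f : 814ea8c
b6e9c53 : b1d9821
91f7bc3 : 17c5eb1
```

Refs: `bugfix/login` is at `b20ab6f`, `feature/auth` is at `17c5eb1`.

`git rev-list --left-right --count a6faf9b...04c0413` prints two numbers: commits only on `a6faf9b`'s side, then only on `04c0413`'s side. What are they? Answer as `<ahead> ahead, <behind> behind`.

3 ahead, 1 behind

Reachable from a6faf9b: {366f535, a6faf9b, b1d9821, b6e9c53}.
Reachable from 04c0413: {04c0413, 366f535}.
Only in a6faf9b's history (ahead): {a6faf9b, b1d9821, b6e9c53} — 3.
Only in 04c0413's history (behind): {04c0413} — 1.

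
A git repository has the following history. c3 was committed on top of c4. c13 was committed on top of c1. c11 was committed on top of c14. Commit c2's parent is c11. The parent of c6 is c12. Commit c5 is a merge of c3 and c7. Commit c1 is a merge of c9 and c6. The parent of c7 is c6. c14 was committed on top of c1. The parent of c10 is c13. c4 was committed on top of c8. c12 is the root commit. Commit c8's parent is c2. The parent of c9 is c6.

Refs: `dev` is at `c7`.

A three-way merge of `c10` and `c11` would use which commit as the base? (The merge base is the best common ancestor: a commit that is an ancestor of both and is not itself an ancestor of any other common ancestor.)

Ancestors of c10: {c1, c10, c12, c13, c6, c9}.
Ancestors of c11: {c1, c11, c12, c14, c6, c9}.
Common ancestors: {c1, c12, c6, c9}.
Among these, c1 is not an ancestor of any other common ancestor — it is the merge base.

c1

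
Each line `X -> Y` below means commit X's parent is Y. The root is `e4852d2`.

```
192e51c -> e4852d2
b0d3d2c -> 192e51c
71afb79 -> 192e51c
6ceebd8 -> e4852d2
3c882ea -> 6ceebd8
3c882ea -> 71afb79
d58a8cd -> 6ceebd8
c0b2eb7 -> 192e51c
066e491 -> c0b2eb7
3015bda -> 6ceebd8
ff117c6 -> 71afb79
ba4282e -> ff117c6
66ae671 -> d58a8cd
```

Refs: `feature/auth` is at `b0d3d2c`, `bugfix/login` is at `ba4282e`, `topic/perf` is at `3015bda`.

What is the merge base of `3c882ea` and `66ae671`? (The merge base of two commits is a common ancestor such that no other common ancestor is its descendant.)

6ceebd8

Ancestors of 3c882ea: {192e51c, 3c882ea, 6ceebd8, 71afb79, e4852d2}.
Ancestors of 66ae671: {66ae671, 6ceebd8, d58a8cd, e4852d2}.
Common ancestors: {6ceebd8, e4852d2}.
Among these, 6ceebd8 is not an ancestor of any other common ancestor — it is the merge base.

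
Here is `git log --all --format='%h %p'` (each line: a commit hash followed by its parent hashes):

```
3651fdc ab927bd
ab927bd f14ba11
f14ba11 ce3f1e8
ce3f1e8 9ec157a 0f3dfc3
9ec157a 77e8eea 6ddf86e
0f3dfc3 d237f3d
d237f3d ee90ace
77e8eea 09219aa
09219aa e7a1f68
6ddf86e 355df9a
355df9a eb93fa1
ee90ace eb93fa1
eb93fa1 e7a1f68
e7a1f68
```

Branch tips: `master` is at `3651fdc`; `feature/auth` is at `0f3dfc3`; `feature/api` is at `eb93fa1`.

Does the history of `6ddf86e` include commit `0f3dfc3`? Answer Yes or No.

Ancestors of 6ddf86e: {355df9a, 6ddf86e, e7a1f68, eb93fa1}.
0f3dfc3 is not in that set, so it is not an ancestor of 6ddf86e.

No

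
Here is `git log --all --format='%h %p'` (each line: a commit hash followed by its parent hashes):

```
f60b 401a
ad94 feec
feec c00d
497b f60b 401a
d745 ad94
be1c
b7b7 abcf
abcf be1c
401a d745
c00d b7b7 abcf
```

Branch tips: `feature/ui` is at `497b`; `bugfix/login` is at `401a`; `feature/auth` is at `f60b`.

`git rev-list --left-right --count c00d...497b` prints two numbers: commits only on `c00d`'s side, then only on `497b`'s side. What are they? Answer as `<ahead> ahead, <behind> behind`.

0 ahead, 6 behind

Reachable from c00d: {abcf, b7b7, be1c, c00d}.
Reachable from 497b: {401a, 497b, abcf, ad94, b7b7, be1c, c00d, d745, f60b, feec}.
Only in c00d's history (ahead): {} — 0.
Only in 497b's history (behind): {401a, 497b, ad94, d745, f60b, feec} — 6.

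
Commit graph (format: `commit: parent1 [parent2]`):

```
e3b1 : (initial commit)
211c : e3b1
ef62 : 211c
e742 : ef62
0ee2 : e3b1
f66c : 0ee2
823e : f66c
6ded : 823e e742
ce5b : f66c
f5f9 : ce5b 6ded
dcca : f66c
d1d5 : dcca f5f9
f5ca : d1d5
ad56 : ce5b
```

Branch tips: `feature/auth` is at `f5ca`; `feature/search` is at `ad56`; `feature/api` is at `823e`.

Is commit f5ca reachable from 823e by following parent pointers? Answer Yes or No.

Ancestors of 823e: {0ee2, 823e, e3b1, f66c}.
f5ca is not in that set, so it is not an ancestor of 823e.

No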